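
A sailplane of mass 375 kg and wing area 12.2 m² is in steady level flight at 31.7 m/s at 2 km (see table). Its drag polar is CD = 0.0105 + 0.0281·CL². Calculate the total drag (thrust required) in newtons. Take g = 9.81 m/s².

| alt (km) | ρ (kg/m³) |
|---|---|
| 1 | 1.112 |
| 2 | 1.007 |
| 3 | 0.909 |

D = 126 N

At 2 km, from the table: ρ = 1.007 kg/m³.
Weight W = mg = 375 × 9.81 = 3678.8 N; in level flight L = W.
Dynamic pressure q = 0.5 × 1.007 × 31.7² = 506 Pa.
Required CL = L/(qS) = 3678.8/(506·12.2) = 0.596.
CD = 0.0105 + 0.0281 × 0.596² = 0.02048.
D = q·S·CD = 506 × 12.2 × 0.02048 = 126.4 N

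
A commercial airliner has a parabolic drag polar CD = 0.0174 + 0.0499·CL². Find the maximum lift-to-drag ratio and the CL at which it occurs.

(L/D)max = 17, at CL = 0.591

For CD = CD0 + K·CL², (L/D)max occurs at CL* = √(CD0/K) and equals 1/(2√(K·CD0)).
(L/D)max = 1/(2√(0.0499 × 0.0174)) = 1/(2 × 0.02947) = 17
CL* = √(0.0174/0.0499) = 0.591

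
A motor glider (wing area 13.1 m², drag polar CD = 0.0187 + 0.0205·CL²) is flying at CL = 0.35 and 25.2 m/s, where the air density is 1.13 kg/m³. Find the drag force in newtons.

D = 99.7 N

CD = 0.0187 + 0.0205 × 0.35² = 0.02121
D = ½ρv²S·CD = ½ × 1.13 × 25.2² × 13.1 × 0.02121 = 99.7 N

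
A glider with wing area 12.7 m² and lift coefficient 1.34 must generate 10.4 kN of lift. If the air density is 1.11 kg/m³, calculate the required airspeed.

L = ½ρv²S·CL ⇒ v = √(2L/(ρ·S·CL))
v = √(2 × 10400 / (1.11 × 12.7 × 1.34)) = √1101 = 33.2 m/s

v = 33.2 m/s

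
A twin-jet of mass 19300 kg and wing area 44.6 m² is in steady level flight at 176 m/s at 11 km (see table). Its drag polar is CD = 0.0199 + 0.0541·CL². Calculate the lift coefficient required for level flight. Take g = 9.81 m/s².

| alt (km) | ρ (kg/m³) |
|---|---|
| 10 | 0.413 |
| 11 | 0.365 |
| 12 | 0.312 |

CL = 0.751

At 11 km, from the table: ρ = 0.365 kg/m³.
In steady level flight, lift balances weight: W = mg = 19300 × 9.81 = 1.8933×10^5 N.
q = ½ρv² = ½ × 0.365 × 176² = 5653 Pa.
Required CL = L/(qS) = 1.8933×10^5/(5653·44.6) = 0.7509.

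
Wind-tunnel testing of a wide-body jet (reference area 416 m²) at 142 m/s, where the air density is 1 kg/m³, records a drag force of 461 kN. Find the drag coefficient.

From D = ½ρv²S·CD, rearranging gives CD = 2D/(ρv²S).
CD = 2 × 4.61×10^5 / (1 × 142² × 416) = 0.11

CD = 0.11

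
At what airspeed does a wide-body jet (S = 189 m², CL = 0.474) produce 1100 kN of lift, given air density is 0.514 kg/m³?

L = ½ρv²S·CL ⇒ v = √(2L/(ρ·S·CL))
v = √(2 × 1.1×10^6 / (0.514 × 189 × 0.474)) = √47780 = 219 m/s

v = 219 m/s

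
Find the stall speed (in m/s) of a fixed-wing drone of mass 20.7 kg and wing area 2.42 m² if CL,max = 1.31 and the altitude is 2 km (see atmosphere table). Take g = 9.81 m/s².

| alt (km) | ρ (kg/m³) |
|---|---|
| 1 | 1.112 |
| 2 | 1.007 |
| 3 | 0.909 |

At 2 km, from the table: ρ = 1.007 kg/m³.
At stall, lift equals weight: L = W = m·g = 20.7 × 9.81 = 203.1 N.
From L = ½ρV²S·CL,max = W: V_stall = √(2W/(ρSCL,max)) = √(2·203.1/(1.007·2.42·1.31))
V_stall = √127.2 = 11.3 m/s

V_stall = 11.3 m/s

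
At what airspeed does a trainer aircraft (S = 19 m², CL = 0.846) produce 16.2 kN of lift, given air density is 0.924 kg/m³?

L = ½ρv²S·CL ⇒ v = √(2L/(ρ·S·CL))
v = √(2 × 16200 / (0.924 × 19 × 0.846)) = √2181 = 46.7 m/s

v = 46.7 m/s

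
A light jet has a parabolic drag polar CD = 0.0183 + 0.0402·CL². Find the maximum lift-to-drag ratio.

For CD = CD0 + K·CL², (L/D)max occurs at CL* = √(CD0/K) and equals 1/(2√(K·CD0)).
(L/D)max = 1/(2√(0.0402 × 0.0183)) = 1/(2 × 0.02712) = 18.4

(L/D)max = 18.4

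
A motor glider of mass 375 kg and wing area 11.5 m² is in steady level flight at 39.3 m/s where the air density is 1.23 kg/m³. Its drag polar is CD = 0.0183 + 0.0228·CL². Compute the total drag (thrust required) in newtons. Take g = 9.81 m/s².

D = 228 N

Weight W = mg = 375 × 9.81 = 3678.8 N; in level flight L = W.
q = ½ρv² = ½ × 1.23 × 39.3² = 949.9 Pa.
CL = 2W/(ρv²S) = 2×3678.8/(1.23×39.3²×11.5) = 0.3368.
CD = 0.0183 + 0.0228 × 0.3368² = 0.02089.
D = q·S·CD = 949.9 × 11.5 × 0.02089 = 228.1 N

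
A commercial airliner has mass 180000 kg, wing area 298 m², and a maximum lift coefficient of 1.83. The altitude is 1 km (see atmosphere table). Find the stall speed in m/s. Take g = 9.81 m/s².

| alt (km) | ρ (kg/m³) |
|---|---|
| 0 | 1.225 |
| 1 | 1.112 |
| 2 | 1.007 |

At 1 km, from the table: ρ = 1.112 kg/m³.
Stall occurs when L = W at CL,max. W = mg = 180000 × 9.81 = 1.766×10^6 N.
From L = ½ρV²S·CL,max = W: V_stall = √(2W/(ρSCL,max)) = √(2·1.766×10^6/(1.112·298·1.83))
V_stall = √5824 = 76.3 m/s

V_stall = 76.3 m/s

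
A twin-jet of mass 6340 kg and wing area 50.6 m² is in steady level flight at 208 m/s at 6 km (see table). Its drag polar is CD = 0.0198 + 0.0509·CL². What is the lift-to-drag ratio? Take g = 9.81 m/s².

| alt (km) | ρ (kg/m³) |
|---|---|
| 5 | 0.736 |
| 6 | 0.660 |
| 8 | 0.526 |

At 6 km, from the table: ρ = 0.660 kg/m³.
Weight W = mg = 6340 × 9.81 = 62195 N; in level flight L = W.
q = ½ρv² = ½ × 0.66 × 208² = 14280 Pa.
Required CL = L/(qS) = 62195/(14280·50.6) = 0.08609.
CD = 0.0198 + 0.0509 × 0.08609² = 0.02018.
L/D = CL/CD = 0.08609 / 0.02018 = 4.27

L/D = 4.27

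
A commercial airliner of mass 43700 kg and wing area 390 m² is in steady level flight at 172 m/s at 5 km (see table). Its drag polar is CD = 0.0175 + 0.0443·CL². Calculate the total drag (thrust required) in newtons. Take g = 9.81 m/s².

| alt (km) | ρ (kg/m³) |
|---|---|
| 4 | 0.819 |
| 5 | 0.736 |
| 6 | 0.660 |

D = 76200 N

At 5 km, from the table: ρ = 0.736 kg/m³.
In steady level flight, lift balances weight: W = mg = 43700 × 9.81 = 4.287×10^5 N.
q = ½ρv² = ½ × 0.736 × 172² = 10890 Pa.
Required CL = L/(qS) = 4.287×10^5/(10890·390) = 0.101.
CD = 0.0175 + 0.0443 × 0.101² = 0.01795.
D = q·S·CD = 10890 × 390 × 0.01795 = 76220 N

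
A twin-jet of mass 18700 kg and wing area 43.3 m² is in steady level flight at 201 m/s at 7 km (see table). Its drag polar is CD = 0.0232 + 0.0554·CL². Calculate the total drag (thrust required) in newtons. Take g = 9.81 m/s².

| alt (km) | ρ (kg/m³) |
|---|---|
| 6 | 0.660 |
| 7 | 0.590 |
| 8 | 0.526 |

D = 15600 N

At 7 km, from the table: ρ = 0.590 kg/m³.
Level flight ⇒ L = W = m·g = 18700 × 9.81 = 1.8345×10^5 N.
q = ½ρv² = ½ × 0.59 × 201² = 11920 Pa.
CL = W/(q·S) = 1.8345×10^5 / (11920 × 43.3) = 0.3555.
CD = 0.0232 + 0.0554 × 0.3555² = 0.0302.
D = q·S·CD = 11920 × 43.3 × 0.0302 = 15590 N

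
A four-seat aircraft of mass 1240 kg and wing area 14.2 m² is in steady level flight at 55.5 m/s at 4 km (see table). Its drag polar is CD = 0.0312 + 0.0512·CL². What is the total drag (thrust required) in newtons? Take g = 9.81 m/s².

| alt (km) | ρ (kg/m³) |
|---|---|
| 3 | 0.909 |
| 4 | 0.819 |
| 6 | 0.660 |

D = 982 N

At 4 km, from the table: ρ = 0.819 kg/m³.
In steady level flight, lift balances weight: W = mg = 1240 × 9.81 = 12164 N.
q = ½ρv² = ½ × 0.819 × 55.5² = 1261 Pa.
CL = 2W/(ρv²S) = 2×12164/(0.819×55.5²×14.2) = 0.6791.
CD = 0.0312 + 0.0512 × 0.6791² = 0.05482.
D = q·S·CD = 1261 × 14.2 × 0.05482 = 981.8 N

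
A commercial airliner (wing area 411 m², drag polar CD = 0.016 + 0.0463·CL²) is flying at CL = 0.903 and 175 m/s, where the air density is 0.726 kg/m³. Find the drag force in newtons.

CD = 0.016 + 0.0463 × 0.903² = 0.05375
D = ½ρv²S·CD = ½ × 0.726 × 175² × 411 × 0.05375 = 2.46×10^5 N

D = 2.46×10^5 N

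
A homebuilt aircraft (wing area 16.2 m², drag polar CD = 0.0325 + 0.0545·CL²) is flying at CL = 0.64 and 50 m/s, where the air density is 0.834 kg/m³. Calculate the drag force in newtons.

D = 926 N

CD = 0.0325 + 0.0545 × 0.64² = 0.05482
D = ½ρv²S·CD = ½ × 0.834 × 50² × 16.2 × 0.05482 = 926 N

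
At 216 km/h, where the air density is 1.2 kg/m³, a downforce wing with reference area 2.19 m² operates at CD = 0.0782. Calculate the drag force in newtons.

Convert speed: v = 216 km/h ÷ 3.6 = 60 m/s.
Dynamic pressure q = ½ρv² = ½ × 1.2 × 60² = 2160 Pa.
D = q·S·CD = 2160 × 2.19 × 0.0782 = 370 N

D = 370 N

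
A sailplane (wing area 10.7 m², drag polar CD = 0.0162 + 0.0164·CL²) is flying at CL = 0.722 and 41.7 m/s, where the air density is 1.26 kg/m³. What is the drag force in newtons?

D = 290 N

CD = 0.0162 + 0.0164 × 0.722² = 0.02475
D = ½ρv²S·CD = ½ × 1.26 × 41.7² × 10.7 × 0.02475 = 290 N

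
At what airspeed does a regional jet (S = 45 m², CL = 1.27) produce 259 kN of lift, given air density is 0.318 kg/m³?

v = 169 m/s

L = ½ρv²S·CL ⇒ v = √(2L/(ρ·S·CL))
v = √(2 × 2.59×10^5 / (0.318 × 45 × 1.27)) = √28500 = 169 m/s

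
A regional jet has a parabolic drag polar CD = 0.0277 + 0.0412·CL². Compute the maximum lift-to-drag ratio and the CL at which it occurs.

(L/D)max = 14.8, at CL = 0.82

For CD = CD0 + K·CL², (L/D)max occurs at CL* = √(CD0/K) and equals 1/(2√(K·CD0)).
(L/D)max = 1/(2√(0.0412 × 0.0277)) = 1/(2 × 0.03378) = 14.8
CL* = √(0.0277/0.0412) = 0.82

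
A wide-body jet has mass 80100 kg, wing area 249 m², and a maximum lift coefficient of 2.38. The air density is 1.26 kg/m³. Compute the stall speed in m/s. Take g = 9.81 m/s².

Weight W = mg = 80100 × 9.81 = 7.858×10^5 N.
From L = ½ρV²S·CL,max = W: V_stall = √(2W/(ρSCL,max)) = √(2·7.858×10^5/(1.26·249·2.38))
V_stall = √2105 = 45.9 m/s

V_stall = 45.9 m/s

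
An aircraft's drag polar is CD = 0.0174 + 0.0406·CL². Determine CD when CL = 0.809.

CD = 0.0174 + 0.0406 × 0.809² = 0.0174 + 0.02657 = 0.044

CD = 0.044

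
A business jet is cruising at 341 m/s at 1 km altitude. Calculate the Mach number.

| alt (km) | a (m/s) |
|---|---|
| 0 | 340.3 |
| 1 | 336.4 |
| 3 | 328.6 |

At 1 km, from the table: a = 336.4 m/s.
M = v/a = 341 / 336.4 = 1.01

M = 1.01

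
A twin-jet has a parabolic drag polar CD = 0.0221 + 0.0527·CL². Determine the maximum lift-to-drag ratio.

For CD = CD0 + K·CL², (L/D)max occurs at CL* = √(CD0/K) and equals 1/(2√(K·CD0)).
(L/D)max = 1/(2√(0.0527 × 0.0221)) = 1/(2 × 0.03413) = 14.7

(L/D)max = 14.7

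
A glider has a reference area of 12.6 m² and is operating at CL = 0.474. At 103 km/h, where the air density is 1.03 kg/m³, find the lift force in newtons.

Convert speed: v = 103 km/h ÷ 3.6 = 28.61 m/s.
L = ½ρv²S·CL = ½ × 1.03 × 28.61² × 12.6 × 0.474 = 2520 N

L = 2520 N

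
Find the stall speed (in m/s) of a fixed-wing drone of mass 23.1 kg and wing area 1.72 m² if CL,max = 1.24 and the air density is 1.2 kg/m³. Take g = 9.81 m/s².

Stall occurs when L = W at CL,max. W = mg = 23.1 × 9.81 = 226.6 N.
From L = ½ρV²S·CL,max = W: V_stall = √(2W/(ρSCL,max)) = √(2·226.6/(1.2·1.72·1.24))
V_stall = √177.1 = 13.3 m/s

V_stall = 13.3 m/s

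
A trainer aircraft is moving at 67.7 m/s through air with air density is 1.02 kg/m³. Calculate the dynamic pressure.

q = ½ρv² = ½ × 1.02 × 67.7² = 2340 Pa

q = 2340 Pa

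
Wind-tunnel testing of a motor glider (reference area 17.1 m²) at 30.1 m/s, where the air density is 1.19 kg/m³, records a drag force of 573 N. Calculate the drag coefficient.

From D = ½ρv²S·CD, rearranging gives CD = 2D/(ρv²S).
CD = 2 × 573 / (1.19 × 30.1² × 17.1) = 0.0622

CD = 0.0622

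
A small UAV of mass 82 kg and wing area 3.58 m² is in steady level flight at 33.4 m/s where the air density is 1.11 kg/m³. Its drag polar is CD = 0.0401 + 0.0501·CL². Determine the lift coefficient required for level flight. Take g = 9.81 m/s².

Weight W = mg = 82 × 9.81 = 804.42 N; in level flight L = W.
Dynamic pressure q = 0.5 × 1.11 × 33.4² = 619.1 Pa.
Required CL = L/(qS) = 804.42/(619.1·3.58) = 0.3629.

CL = 0.363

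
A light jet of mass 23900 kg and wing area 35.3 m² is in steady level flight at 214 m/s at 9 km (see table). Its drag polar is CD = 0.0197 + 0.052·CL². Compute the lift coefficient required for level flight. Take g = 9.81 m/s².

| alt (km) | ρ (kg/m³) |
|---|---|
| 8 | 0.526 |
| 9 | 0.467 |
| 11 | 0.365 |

At 9 km, from the table: ρ = 0.467 kg/m³.
Level flight ⇒ L = W = m·g = 23900 × 9.81 = 2.3446×10^5 N.
Dynamic pressure q = 0.5 × 0.467 × 214² = 10690 Pa.
Required CL = L/(qS) = 2.3446×10^5/(10690·35.3) = 0.6211.

CL = 0.621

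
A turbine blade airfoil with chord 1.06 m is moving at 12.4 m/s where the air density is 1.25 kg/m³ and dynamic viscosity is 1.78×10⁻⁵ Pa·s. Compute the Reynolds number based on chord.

Re = ρ·v·c/μ = 1.25 × 12.4 × 1.06 / (1.78×10⁻⁵) = 9.23×10^5

Re = 9.23×10^5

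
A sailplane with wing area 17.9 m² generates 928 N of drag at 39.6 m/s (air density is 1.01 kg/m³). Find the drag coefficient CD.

From D = ½ρv²S·CD, rearranging gives CD = 2D/(ρv²S).
CD = 2 × 928 / (1.01 × 39.6² × 17.9) = 0.0655

CD = 0.0655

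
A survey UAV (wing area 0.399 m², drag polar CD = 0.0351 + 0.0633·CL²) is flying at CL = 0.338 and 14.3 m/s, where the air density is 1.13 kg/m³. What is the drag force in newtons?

D = 1.95 N

CD = 0.0351 + 0.0633 × 0.338² = 0.04233
D = ½ρv²S·CD = ½ × 1.13 × 14.3² × 0.399 × 0.04233 = 1.95 N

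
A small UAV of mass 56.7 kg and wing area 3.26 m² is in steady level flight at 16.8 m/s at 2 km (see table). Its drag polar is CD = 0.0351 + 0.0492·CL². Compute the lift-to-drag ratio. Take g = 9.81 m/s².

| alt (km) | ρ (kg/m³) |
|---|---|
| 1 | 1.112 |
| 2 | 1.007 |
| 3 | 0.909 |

L/D = 11.3

At 2 km, from the table: ρ = 1.007 kg/m³.
Weight W = mg = 56.7 × 9.81 = 556.23 N; in level flight L = W.
Dynamic pressure q = 0.5 × 1.007 × 16.8² = 142.1 Pa.
Required CL = L/(qS) = 556.23/(142.1·3.26) = 1.201.
CD = 0.0351 + 0.0492 × 1.201² = 0.106.
L/D = CL/CD = 1.201 / 0.106 = 11.3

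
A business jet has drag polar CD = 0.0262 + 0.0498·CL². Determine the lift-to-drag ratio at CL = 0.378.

CD = 0.0262 + 0.0498 × 0.378² = 0.03332
L/D = CL/CD = 0.378 / 0.03332 = 11.3

L/D = 11.3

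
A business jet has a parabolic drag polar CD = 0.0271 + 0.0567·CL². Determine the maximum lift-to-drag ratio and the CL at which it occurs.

For CD = CD0 + K·CL², (L/D)max occurs at CL* = √(CD0/K) and equals 1/(2√(K·CD0)).
(L/D)max = 1/(2√(0.0567 × 0.0271)) = 1/(2 × 0.0392) = 12.8
CL* = √(0.0271/0.0567) = 0.691

(L/D)max = 12.8, at CL = 0.691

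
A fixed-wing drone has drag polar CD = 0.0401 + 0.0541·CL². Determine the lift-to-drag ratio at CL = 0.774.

CD = 0.0401 + 0.0541 × 0.774² = 0.07251
L/D = CL/CD = 0.774 / 0.07251 = 10.7

L/D = 10.7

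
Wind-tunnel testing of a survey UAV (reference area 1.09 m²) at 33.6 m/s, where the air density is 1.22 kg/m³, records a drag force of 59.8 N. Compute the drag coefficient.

CD = 0.0797

From D = ½ρv²S·CD, rearranging gives CD = 2D/(ρv²S).
CD = 2 × 59.8 / (1.22 × 33.6² × 1.09) = 0.0797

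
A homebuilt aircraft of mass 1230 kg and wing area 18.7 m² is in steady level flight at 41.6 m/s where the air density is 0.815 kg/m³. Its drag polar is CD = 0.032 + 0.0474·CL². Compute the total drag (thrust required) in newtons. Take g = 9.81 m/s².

D = 945 N

Level flight ⇒ L = W = m·g = 1230 × 9.81 = 12066 N.
Dynamic pressure q = 0.5 × 0.815 × 41.6² = 705.2 Pa.
CL = 2W/(ρv²S) = 2×12066/(0.815×41.6²×18.7) = 0.915.
CD = 0.032 + 0.0474 × 0.915² = 0.07168.
D = q·S·CD = 705.2 × 18.7 × 0.07168 = 945.3 N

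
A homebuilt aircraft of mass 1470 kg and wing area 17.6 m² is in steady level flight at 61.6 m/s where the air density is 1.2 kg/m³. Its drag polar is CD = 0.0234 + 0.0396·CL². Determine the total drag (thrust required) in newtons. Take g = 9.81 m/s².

D = 1140 N

In steady level flight, lift balances weight: W = mg = 1470 × 9.81 = 14421 N.
Dynamic pressure q = 0.5 × 1.2 × 61.6² = 2277 Pa.
Required CL = L/(qS) = 14421/(2277·17.6) = 0.3599.
CD = 0.0234 + 0.0396 × 0.3599² = 0.02853.
D = q·S·CD = 2277 × 17.6 × 0.02853 = 1143 N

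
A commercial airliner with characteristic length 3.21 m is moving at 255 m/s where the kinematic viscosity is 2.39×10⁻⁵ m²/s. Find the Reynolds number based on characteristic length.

Re = 3.42×10^7

Re = v·c/ν = 255 × 3.21 / (2.39×10⁻⁵) = 3.42×10^7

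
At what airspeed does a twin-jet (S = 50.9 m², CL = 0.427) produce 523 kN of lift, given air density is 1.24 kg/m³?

L = ½ρv²S·CL ⇒ v = √(2L/(ρ·S·CL))
v = √(2 × 5.23×10^5 / (1.24 × 50.9 × 0.427)) = √38810 = 197 m/s

v = 197 m/s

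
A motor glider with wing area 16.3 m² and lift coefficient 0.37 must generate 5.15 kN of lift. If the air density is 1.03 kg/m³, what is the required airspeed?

v = 40.7 m/s

L = ½ρv²S·CL ⇒ v = √(2L/(ρ·S·CL))
v = √(2 × 5150 / (1.03 × 16.3 × 0.37)) = √1658 = 40.7 m/s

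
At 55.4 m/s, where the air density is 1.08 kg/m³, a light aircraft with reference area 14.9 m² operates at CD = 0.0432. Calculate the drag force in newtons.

D = 1070 N

Dynamic pressure q = ½ρv² = ½ × 1.08 × 55.4² = 1657 Pa.
D = q·S·CD = 1657 × 14.9 × 0.0432 = 1070 N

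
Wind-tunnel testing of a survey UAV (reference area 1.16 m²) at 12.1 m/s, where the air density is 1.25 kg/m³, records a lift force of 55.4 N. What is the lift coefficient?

From L = ½ρv²S·CL, rearranging gives CL = 2L/(ρv²S).
CL = 2 × 55.4 / (1.25 × 12.1² × 1.16) = 0.522

CL = 0.522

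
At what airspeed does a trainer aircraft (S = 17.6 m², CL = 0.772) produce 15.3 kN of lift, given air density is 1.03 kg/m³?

v = 46.8 m/s

L = ½ρv²S·CL ⇒ v = √(2L/(ρ·S·CL))
v = √(2 × 15300 / (1.03 × 17.6 × 0.772)) = √2187 = 46.8 m/s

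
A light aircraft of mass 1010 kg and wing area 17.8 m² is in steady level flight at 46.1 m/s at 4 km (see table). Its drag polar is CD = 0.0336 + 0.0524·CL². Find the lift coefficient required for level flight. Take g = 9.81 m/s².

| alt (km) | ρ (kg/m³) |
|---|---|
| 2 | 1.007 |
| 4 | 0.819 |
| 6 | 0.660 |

CL = 0.64

At 4 km, from the table: ρ = 0.819 kg/m³.
Weight W = mg = 1010 × 9.81 = 9908.1 N; in level flight L = W.
Dynamic pressure q = 0.5 × 0.819 × 46.1² = 870.3 Pa.
Required CL = L/(qS) = 9908.1/(870.3·17.8) = 0.6396.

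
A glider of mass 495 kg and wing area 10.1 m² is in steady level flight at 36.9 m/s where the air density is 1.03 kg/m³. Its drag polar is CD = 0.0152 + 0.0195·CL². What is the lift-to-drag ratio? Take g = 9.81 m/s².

L/D = 28.1

Level flight ⇒ L = W = m·g = 495 × 9.81 = 4855.9 N.
q = ½ρv² = ½ × 1.03 × 36.9² = 701.2 Pa.
Required CL = L/(qS) = 4855.9/(701.2·10.1) = 0.6856.
CD = 0.0152 + 0.0195 × 0.6856² = 0.02437.
L/D = CL/CD = 0.6856 / 0.02437 = 28.1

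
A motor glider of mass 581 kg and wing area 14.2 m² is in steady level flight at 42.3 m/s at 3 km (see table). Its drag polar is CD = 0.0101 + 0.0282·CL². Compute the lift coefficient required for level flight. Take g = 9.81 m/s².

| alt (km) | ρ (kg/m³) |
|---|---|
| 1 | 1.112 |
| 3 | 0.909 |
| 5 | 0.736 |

CL = 0.494

At 3 km, from the table: ρ = 0.909 kg/m³.
Level flight ⇒ L = W = m·g = 581 × 9.81 = 5699.6 N.
q = ½ρv² = ½ × 0.909 × 42.3² = 813.2 Pa.
CL = 2W/(ρv²S) = 2×5699.6/(0.909×42.3²×14.2) = 0.4936.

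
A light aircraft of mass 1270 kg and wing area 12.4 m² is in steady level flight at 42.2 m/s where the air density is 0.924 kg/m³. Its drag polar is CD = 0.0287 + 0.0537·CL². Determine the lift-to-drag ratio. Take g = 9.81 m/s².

Level flight ⇒ L = W = m·g = 1270 × 9.81 = 12459 N.
q = ½ρv² = ½ × 0.924 × 42.2² = 822.7 Pa.
CL = W/(q·S) = 12459 / (822.7 × 12.4) = 1.221.
CD = 0.0287 + 0.0537 × 1.221² = 0.1088.
L/D = CL/CD = 1.221 / 0.1088 = 11.2

L/D = 11.2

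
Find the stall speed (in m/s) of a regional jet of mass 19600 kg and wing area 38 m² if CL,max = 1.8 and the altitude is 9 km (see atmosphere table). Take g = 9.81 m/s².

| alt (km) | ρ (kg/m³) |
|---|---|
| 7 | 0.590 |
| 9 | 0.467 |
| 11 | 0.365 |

At 9 km, from the table: ρ = 0.467 kg/m³.
At stall, lift equals weight: L = W = m·g = 19600 × 9.81 = 1.923×10^5 N.
V_stall = √(2W/(ρ·S·CL,max)) = √(2 × 1.923×10^5 / (0.467 × 38 × 1.8))
V_stall = √12040 = 110 m/s

V_stall = 110 m/s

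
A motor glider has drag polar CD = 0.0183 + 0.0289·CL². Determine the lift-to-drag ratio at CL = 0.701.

CD = 0.0183 + 0.0289 × 0.701² = 0.0325
L/D = CL/CD = 0.701 / 0.0325 = 21.6

L/D = 21.6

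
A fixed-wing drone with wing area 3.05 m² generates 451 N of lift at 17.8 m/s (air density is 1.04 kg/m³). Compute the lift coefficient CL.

From L = ½ρv²S·CL, rearranging gives CL = 2L/(ρv²S).
CL = 2 × 451 / (1.04 × 17.8² × 3.05) = 0.897

CL = 0.897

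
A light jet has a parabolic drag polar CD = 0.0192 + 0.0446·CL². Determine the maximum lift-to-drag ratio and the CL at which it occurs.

(L/D)max = 17.1, at CL = 0.656

For CD = CD0 + K·CL², (L/D)max occurs at CL* = √(CD0/K) and equals 1/(2√(K·CD0)).
(L/D)max = 1/(2√(0.0446 × 0.0192)) = 1/(2 × 0.02926) = 17.1
CL* = √(0.0192/0.0446) = 0.656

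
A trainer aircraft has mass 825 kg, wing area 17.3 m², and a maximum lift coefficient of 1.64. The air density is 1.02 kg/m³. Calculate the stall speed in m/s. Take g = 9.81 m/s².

V_stall = 23.7 m/s

At stall, lift equals weight: L = W = m·g = 825 × 9.81 = 8093 N.
From L = ½ρV²S·CL,max = W: V_stall = √(2W/(ρSCL,max)) = √(2·8093/(1.02·17.3·1.64))
V_stall = √559.3 = 23.7 m/s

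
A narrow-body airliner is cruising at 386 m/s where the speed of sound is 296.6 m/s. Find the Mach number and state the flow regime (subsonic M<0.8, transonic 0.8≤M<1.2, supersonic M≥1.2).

M = 1.3 (supersonic)

M = v/a = 386 / 296.6 = 1.3
M = 1.3 → supersonic.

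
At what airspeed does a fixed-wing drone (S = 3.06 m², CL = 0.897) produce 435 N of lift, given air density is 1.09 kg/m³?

v = 17.1 m/s

L = ½ρv²S·CL ⇒ v = √(2L/(ρ·S·CL))
v = √(2 × 435 / (1.09 × 3.06 × 0.897)) = √290.8 = 17.1 m/s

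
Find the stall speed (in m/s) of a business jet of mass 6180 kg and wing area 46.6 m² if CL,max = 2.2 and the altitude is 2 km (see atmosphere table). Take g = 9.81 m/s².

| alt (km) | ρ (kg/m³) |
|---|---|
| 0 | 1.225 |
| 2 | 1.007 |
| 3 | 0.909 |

At 2 km, from the table: ρ = 1.007 kg/m³.
Weight W = mg = 6180 × 9.81 = 60630 N.
From L = ½ρV²S·CL,max = W: V_stall = √(2W/(ρSCL,max)) = √(2·60630/(1.007·46.6·2.2))
V_stall = √1174 = 34.3 m/s

V_stall = 34.3 m/s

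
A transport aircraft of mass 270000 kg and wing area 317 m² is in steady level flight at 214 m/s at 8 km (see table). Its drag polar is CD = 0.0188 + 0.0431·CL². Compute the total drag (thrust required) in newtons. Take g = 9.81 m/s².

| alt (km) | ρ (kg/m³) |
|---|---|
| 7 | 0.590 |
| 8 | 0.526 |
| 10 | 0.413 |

D = 1.51×10^5 N

At 8 km, from the table: ρ = 0.526 kg/m³.
Weight W = mg = 270000 × 9.81 = 2.6487×10^6 N; in level flight L = W.
Dynamic pressure q = 0.5 × 0.526 × 214² = 12040 Pa.
Required CL = L/(qS) = 2.6487×10^6/(12040·317) = 0.6937.
CD = 0.0188 + 0.0431 × 0.6937² = 0.03954.
D = q·S·CD = 12040 × 317 × 0.03954 = 1.51×10^5 N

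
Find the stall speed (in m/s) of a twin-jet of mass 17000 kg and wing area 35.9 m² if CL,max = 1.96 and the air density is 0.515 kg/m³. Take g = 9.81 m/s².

Stall occurs when L = W at CL,max. W = mg = 17000 × 9.81 = 1.668×10^5 N.
From L = ½ρV²S·CL,max = W: V_stall = √(2W/(ρSCL,max)) = √(2·1.668×10^5/(0.515·35.9·1.96))
V_stall = √9204 = 95.9 m/s

V_stall = 95.9 m/s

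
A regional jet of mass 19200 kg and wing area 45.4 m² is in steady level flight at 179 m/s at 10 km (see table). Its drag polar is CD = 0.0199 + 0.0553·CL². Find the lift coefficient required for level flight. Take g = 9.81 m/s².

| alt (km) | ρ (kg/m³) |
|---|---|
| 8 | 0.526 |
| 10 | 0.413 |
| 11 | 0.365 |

CL = 0.627

At 10 km, from the table: ρ = 0.413 kg/m³.
In steady level flight, lift balances weight: W = mg = 19200 × 9.81 = 1.8835×10^5 N.
Dynamic pressure q = 0.5 × 0.413 × 179² = 6616 Pa.
Required CL = L/(qS) = 1.8835×10^5/(6616·45.4) = 0.627.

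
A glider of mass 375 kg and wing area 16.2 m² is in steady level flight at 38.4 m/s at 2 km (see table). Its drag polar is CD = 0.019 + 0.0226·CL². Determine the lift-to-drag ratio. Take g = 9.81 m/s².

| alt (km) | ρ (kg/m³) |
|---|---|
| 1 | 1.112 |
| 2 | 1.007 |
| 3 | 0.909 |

At 2 km, from the table: ρ = 1.007 kg/m³.
Weight W = mg = 375 × 9.81 = 3678.8 N; in level flight L = W.
Dynamic pressure q = 0.5 × 1.007 × 38.4² = 742.4 Pa.
Required CL = L/(qS) = 3678.8/(742.4·16.2) = 0.3059.
CD = 0.019 + 0.0226 × 0.3059² = 0.02111.
L/D = CL/CD = 0.3059 / 0.02111 = 14.5

L/D = 14.5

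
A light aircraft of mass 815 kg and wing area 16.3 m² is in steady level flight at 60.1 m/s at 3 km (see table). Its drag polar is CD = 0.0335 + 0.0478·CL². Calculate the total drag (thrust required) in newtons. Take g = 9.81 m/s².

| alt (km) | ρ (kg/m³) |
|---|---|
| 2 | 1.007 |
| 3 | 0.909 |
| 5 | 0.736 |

At 3 km, from the table: ρ = 0.909 kg/m³.
In steady level flight, lift balances weight: W = mg = 815 × 9.81 = 7995.2 N.
Dynamic pressure q = 0.5 × 0.909 × 60.1² = 1642 Pa.
CL = 2W/(ρv²S) = 2×7995.2/(0.909×60.1²×16.3) = 0.2988.
CD = 0.0335 + 0.0478 × 0.2988² = 0.03777.
D = q·S·CD = 1642 × 16.3 × 0.03777 = 1011 N

D = 1010 N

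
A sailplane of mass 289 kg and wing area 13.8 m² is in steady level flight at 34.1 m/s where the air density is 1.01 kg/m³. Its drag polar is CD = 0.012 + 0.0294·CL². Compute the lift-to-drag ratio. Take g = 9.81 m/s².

L/D = 22.4

In steady level flight, lift balances weight: W = mg = 289 × 9.81 = 2835.1 N.
q = ½ρv² = ½ × 1.01 × 34.1² = 587.2 Pa.
CL = W/(q·S) = 2835.1 / (587.2 × 13.8) = 0.3499.
CD = 0.012 + 0.0294 × 0.3499² = 0.0156.
L/D = CL/CD = 0.3499 / 0.0156 = 22.4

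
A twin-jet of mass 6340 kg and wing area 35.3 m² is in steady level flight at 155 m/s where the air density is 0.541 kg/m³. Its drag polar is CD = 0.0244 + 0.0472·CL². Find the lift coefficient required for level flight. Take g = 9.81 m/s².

Weight W = mg = 6340 × 9.81 = 62195 N; in level flight L = W.
Dynamic pressure q = 0.5 × 0.541 × 155² = 6499 Pa.
CL = W/(q·S) = 62195 / (6499 × 35.3) = 0.2711.

CL = 0.271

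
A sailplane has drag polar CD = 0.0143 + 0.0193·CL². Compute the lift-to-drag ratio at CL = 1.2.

L/D = 28.5

CD = 0.0143 + 0.0193 × 1.2² = 0.04209
L/D = CL/CD = 1.2 / 0.04209 = 28.5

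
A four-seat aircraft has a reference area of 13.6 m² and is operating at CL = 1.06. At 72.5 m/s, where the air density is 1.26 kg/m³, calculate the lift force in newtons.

L = 47700 N

L = ½ρv²S·CL = ½ × 1.26 × 72.5² × 13.6 × 1.06 = 47700 N ≈ 47.7 kN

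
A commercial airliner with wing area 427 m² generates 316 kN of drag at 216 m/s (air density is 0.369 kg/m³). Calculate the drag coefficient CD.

From D = ½ρv²S·CD, rearranging gives CD = 2D/(ρv²S).
CD = 2 × 3.16×10^5 / (0.369 × 216² × 427) = 0.086

CD = 0.086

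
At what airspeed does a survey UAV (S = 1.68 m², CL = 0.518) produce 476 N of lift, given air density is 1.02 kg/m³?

L = ½ρv²S·CL ⇒ v = √(2L/(ρ·S·CL))
v = √(2 × 476 / (1.02 × 1.68 × 0.518)) = √1073 = 32.7 m/s

v = 32.7 m/s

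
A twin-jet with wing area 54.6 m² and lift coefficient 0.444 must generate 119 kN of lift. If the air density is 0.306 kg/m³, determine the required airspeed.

v = 179 m/s

L = ½ρv²S·CL ⇒ v = √(2L/(ρ·S·CL))
v = √(2 × 1.19×10^5 / (0.306 × 54.6 × 0.444)) = √32080 = 179 m/s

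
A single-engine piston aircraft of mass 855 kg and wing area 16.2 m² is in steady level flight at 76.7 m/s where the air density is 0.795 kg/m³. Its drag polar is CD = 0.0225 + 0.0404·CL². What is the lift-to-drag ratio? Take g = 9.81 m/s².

L/D = 9.04

Weight W = mg = 855 × 9.81 = 8387.6 N; in level flight L = W.
Dynamic pressure q = 0.5 × 0.795 × 76.7² = 2338 Pa.
CL = 2W/(ρv²S) = 2×8387.6/(0.795×76.7²×16.2) = 0.2214.
CD = 0.0225 + 0.0404 × 0.2214² = 0.02448.
L/D = CL/CD = 0.2214 / 0.02448 = 9.04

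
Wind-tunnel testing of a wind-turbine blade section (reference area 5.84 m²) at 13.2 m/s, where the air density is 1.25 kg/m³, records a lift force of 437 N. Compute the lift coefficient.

From L = ½ρv²S·CL, rearranging gives CL = 2L/(ρv²S).
CL = 2 × 437 / (1.25 × 13.2² × 5.84) = 0.687

CL = 0.687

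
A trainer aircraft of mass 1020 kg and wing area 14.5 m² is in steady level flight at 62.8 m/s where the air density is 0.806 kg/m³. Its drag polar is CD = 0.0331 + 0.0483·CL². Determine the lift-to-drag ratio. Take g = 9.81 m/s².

L/D = 10.3

In steady level flight, lift balances weight: W = mg = 1020 × 9.81 = 10006 N.
Dynamic pressure q = 0.5 × 0.806 × 62.8² = 1589 Pa.
CL = 2W/(ρv²S) = 2×10006/(0.806×62.8²×14.5) = 0.4342.
CD = 0.0331 + 0.0483 × 0.4342² = 0.04221.
L/D = CL/CD = 0.4342 / 0.04221 = 10.3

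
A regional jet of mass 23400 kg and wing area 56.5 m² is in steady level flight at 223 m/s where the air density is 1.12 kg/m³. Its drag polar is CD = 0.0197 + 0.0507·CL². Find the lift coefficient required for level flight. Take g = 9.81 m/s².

Level flight ⇒ L = W = m·g = 23400 × 9.81 = 2.2955×10^5 N.
Dynamic pressure q = 0.5 × 1.12 × 223² = 27850 Pa.
CL = W/(q·S) = 2.2955×10^5 / (27850 × 56.5) = 0.1459.

CL = 0.146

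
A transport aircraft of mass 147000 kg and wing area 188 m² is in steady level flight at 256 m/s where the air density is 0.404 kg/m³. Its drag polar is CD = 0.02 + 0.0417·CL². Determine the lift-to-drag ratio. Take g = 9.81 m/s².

Weight W = mg = 147000 × 9.81 = 1.4421×10^6 N; in level flight L = W.
Dynamic pressure q = 0.5 × 0.404 × 256² = 13240 Pa.
CL = 2W/(ρv²S) = 2×1.4421×10^6/(0.404×256²×188) = 0.5794.
CD = 0.02 + 0.0417 × 0.5794² = 0.034.
L/D = CL/CD = 0.5794 / 0.034 = 17

L/D = 17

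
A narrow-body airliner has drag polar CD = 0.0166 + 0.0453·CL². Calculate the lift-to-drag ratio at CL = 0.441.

CD = 0.0166 + 0.0453 × 0.441² = 0.02541
L/D = CL/CD = 0.441 / 0.02541 = 17.4

L/D = 17.4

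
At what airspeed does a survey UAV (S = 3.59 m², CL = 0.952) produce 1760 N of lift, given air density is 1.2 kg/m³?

v = 29.3 m/s

L = ½ρv²S·CL ⇒ v = √(2L/(ρ·S·CL))
v = √(2 × 1760 / (1.2 × 3.59 × 0.952)) = √858.3 = 29.3 m/s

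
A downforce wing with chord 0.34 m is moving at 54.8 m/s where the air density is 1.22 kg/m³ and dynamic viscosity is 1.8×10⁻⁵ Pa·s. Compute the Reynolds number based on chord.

Re = ρ·v·c/μ = 1.22 × 54.8 × 0.34 / (1.8×10⁻⁵) = 1.26×10^6

Re = 1.26×10^6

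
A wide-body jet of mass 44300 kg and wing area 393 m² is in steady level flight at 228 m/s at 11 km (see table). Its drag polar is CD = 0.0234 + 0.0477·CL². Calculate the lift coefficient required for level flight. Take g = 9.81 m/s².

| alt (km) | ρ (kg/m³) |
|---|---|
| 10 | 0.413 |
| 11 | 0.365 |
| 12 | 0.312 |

CL = 0.117

At 11 km, from the table: ρ = 0.365 kg/m³.
Weight W = mg = 44300 × 9.81 = 4.3458×10^5 N; in level flight L = W.
q = ½ρv² = ½ × 0.365 × 228² = 9487 Pa.
CL = W/(q·S) = 4.3458×10^5 / (9487 × 393) = 0.1166.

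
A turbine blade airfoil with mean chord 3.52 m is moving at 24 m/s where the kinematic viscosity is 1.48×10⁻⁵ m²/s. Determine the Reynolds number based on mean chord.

Re = v·c/ν = 24 × 3.52 / (1.48×10⁻⁵) = 5.71×10^6

Re = 5.71×10^6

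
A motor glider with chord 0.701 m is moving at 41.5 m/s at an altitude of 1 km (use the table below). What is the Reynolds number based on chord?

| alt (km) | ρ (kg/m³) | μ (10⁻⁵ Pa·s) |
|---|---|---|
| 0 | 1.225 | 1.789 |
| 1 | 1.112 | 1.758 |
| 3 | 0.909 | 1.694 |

Re = 1.84×10^6

At 1 km, from the table: ρ = 1.112 kg/m³, μ = 1.758×10⁻⁵ Pa·s.
Re = ρ·v·c/μ = 1.112 × 41.5 × 0.701 / (1.758×10⁻⁵) = 1.84×10^6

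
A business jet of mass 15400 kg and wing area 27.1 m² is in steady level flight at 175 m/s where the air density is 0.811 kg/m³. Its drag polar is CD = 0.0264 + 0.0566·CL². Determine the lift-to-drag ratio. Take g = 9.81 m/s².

L/D = 11.9

Weight W = mg = 15400 × 9.81 = 1.5107×10^5 N; in level flight L = W.
Dynamic pressure q = 0.5 × 0.811 × 175² = 12420 Pa.
CL = 2W/(ρv²S) = 2×1.5107×10^5/(0.811×175²×27.1) = 0.4489.
CD = 0.0264 + 0.0566 × 0.4489² = 0.03781.
L/D = CL/CD = 0.4489 / 0.03781 = 11.9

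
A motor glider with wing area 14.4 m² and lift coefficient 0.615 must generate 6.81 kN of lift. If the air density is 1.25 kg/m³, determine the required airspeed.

v = 35.1 m/s

L = ½ρv²S·CL ⇒ v = √(2L/(ρ·S·CL))
v = √(2 × 6810 / (1.25 × 14.4 × 0.615)) = √1230 = 35.1 m/s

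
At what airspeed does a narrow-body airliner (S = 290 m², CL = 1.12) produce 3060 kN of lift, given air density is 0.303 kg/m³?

L = ½ρv²S·CL ⇒ v = √(2L/(ρ·S·CL))
v = √(2 × 3.06×10^6 / (0.303 × 290 × 1.12)) = √62190 = 249 m/s

v = 249 m/s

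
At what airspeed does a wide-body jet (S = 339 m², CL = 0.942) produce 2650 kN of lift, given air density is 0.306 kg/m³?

v = 233 m/s

L = ½ρv²S·CL ⇒ v = √(2L/(ρ·S·CL))
v = √(2 × 2.65×10^6 / (0.306 × 339 × 0.942)) = √54240 = 233 m/s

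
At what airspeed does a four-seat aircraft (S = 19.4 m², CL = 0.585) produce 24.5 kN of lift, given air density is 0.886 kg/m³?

L = ½ρv²S·CL ⇒ v = √(2L/(ρ·S·CL))
v = √(2 × 24500 / (0.886 × 19.4 × 0.585)) = √4873 = 69.8 m/s

v = 69.8 m/s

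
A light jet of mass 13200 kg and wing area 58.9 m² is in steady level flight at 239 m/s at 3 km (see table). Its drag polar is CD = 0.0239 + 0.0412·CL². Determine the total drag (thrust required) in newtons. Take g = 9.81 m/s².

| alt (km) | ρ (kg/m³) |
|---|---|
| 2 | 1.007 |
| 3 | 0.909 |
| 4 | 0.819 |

D = 37000 N

At 3 km, from the table: ρ = 0.909 kg/m³.
Level flight ⇒ L = W = m·g = 13200 × 9.81 = 1.2949×10^5 N.
Dynamic pressure q = 0.5 × 0.909 × 239² = 25960 Pa.
CL = W/(q·S) = 1.2949×10^5 / (25960 × 58.9) = 0.08468.
CD = 0.0239 + 0.0412 × 0.08468² = 0.0242.
D = q·S·CD = 25960 × 58.9 × 0.0242 = 37000 N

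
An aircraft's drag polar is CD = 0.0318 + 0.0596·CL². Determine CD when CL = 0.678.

CD = 0.0592

CD = 0.0318 + 0.0596 × 0.678² = 0.0318 + 0.0274 = 0.0592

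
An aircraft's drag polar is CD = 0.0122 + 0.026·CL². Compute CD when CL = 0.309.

CD = 0.0147

CD = 0.0122 + 0.026 × 0.309² = 0.0122 + 0.002483 = 0.0147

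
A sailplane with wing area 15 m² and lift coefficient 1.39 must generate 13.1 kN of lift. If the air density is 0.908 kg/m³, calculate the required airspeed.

v = 37.2 m/s

L = ½ρv²S·CL ⇒ v = √(2L/(ρ·S·CL))
v = √(2 × 13100 / (0.908 × 15 × 1.39)) = √1384 = 37.2 m/s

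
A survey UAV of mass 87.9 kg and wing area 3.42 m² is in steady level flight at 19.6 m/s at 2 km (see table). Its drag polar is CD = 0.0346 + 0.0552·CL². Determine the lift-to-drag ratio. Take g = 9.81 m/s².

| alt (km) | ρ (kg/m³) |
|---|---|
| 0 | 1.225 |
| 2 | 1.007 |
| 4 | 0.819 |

L/D = 10.2

At 2 km, from the table: ρ = 1.007 kg/m³.
In steady level flight, lift balances weight: W = mg = 87.9 × 9.81 = 862.3 N.
q = ½ρv² = ½ × 1.007 × 19.6² = 193.4 Pa.
CL = W/(q·S) = 862.3 / (193.4 × 3.42) = 1.304.
CD = 0.0346 + 0.0552 × 1.304² = 0.1284.
L/D = CL/CD = 1.304 / 0.1284 = 10.2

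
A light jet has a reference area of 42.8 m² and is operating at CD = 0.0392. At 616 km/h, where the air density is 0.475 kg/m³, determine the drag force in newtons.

D = 11700 N

Convert speed: v = 616 km/h ÷ 3.6 = 171.1 m/s.
D = ½ρv²S·CD = ½ × 0.475 × 171.1² × 42.8 × 0.0392 = 11700 N ≈ 11.7 kN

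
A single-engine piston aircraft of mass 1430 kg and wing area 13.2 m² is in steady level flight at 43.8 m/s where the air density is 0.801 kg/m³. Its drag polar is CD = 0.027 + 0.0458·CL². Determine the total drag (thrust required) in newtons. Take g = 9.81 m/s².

D = 1160 N

Weight W = mg = 1430 × 9.81 = 14028 N; in level flight L = W.
q = ½ρv² = ½ × 0.801 × 43.8² = 768.3 Pa.
Required CL = L/(qS) = 14028/(768.3·13.2) = 1.383.
CD = 0.027 + 0.0458 × 1.383² = 0.1146.
D = q·S·CD = 768.3 × 13.2 × 0.1146 = 1163 N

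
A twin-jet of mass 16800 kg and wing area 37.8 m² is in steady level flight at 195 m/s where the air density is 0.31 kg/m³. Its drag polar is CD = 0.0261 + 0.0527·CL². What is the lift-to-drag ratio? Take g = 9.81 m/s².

L/D = 13.5

In steady level flight, lift balances weight: W = mg = 16800 × 9.81 = 1.6481×10^5 N.
q = ½ρv² = ½ × 0.31 × 195² = 5894 Pa.
CL = W/(q·S) = 1.6481×10^5 / (5894 × 37.8) = 0.7398.
CD = 0.0261 + 0.0527 × 0.7398² = 0.05494.
L/D = CL/CD = 0.7398 / 0.05494 = 13.5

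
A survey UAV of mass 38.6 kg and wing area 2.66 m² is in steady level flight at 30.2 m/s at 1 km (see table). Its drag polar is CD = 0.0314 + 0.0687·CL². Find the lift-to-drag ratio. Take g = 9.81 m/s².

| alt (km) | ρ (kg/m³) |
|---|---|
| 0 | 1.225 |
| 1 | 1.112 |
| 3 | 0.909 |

L/D = 7.63

At 1 km, from the table: ρ = 1.112 kg/m³.
In steady level flight, lift balances weight: W = mg = 38.6 × 9.81 = 378.67 N.
Dynamic pressure q = 0.5 × 1.112 × 30.2² = 507.1 Pa.
Required CL = L/(qS) = 378.67/(507.1·2.66) = 0.2807.
CD = 0.0314 + 0.0687 × 0.2807² = 0.03681.
L/D = CL/CD = 0.2807 / 0.03681 = 7.63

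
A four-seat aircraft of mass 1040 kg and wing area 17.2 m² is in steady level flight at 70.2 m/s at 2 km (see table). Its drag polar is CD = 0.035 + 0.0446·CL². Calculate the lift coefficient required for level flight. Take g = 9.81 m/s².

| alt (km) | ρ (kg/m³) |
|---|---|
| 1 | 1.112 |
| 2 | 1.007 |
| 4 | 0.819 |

CL = 0.239

At 2 km, from the table: ρ = 1.007 kg/m³.
Weight W = mg = 1040 × 9.81 = 10202 N; in level flight L = W.
q = ½ρv² = ½ × 1.007 × 70.2² = 2481 Pa.
CL = W/(q·S) = 10202 / (2481 × 17.2) = 0.2391.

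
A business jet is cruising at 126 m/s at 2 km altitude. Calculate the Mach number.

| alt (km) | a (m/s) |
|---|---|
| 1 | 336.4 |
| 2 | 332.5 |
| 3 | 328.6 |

At 2 km, from the table: a = 332.5 m/s.
M = v/a = 126 / 332.5 = 0.379

M = 0.379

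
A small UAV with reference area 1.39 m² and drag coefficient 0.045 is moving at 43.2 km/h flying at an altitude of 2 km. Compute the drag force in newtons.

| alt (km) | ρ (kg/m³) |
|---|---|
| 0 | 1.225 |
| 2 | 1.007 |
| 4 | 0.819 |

At 2 km, from the table: ρ = 1.007 kg/m³.
Convert speed: v = 43.2 km/h ÷ 3.6 = 12 m/s.
D = ½ρv²S·CD = ½ × 1.007 × 12² × 1.39 × 0.045 = 4.54 N

D = 4.54 N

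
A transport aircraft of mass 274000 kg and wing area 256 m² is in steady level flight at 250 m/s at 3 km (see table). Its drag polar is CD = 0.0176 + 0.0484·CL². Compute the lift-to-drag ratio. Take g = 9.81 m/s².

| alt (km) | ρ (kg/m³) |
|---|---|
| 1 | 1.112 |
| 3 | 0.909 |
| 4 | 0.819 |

At 3 km, from the table: ρ = 0.909 kg/m³.
Level flight ⇒ L = W = m·g = 274000 × 9.81 = 2.6879×10^6 N.
Dynamic pressure q = 0.5 × 0.909 × 250² = 28410 Pa.
CL = 2W/(ρv²S) = 2×2.6879×10^6/(0.909×250²×256) = 0.3696.
CD = 0.0176 + 0.0484 × 0.3696² = 0.02421.
L/D = CL/CD = 0.3696 / 0.02421 = 15.3

L/D = 15.3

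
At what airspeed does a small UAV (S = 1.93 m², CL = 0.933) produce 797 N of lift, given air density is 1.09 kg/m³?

v = 28.5 m/s

L = ½ρv²S·CL ⇒ v = √(2L/(ρ·S·CL))
v = √(2 × 797 / (1.09 × 1.93 × 0.933)) = √812.1 = 28.5 m/s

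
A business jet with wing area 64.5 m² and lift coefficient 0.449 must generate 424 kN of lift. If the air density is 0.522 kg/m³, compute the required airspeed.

L = ½ρv²S·CL ⇒ v = √(2L/(ρ·S·CL))
v = √(2 × 4.24×10^5 / (0.522 × 64.5 × 0.449)) = √56090 = 237 m/s

v = 237 m/s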